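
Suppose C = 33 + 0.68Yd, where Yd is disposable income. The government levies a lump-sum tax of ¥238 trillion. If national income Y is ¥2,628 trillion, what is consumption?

Yd = Y − T = 2628 − 238 = 2390
C = 33 + 0.68(2390) = 33 + 1625.2 = 1658.2

C = 1658.2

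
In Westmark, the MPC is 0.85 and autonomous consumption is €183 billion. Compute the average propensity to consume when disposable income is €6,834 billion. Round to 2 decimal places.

C = 183 + 0.85(6834) = 5991.9
APC = C/Y = 5991.9/6834 = 0.88

APC = 0.88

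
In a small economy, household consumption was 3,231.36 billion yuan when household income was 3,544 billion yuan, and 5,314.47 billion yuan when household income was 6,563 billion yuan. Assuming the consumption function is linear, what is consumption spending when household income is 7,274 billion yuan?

MPC = (5314.47 − 3231.36)/(6563 − 3544) = 2083.11/3019 = 0.69
a = 3231.36 − 0.69(3544) = 3231.36 − 2445.36 = 786
C = 786 + 0.69(7274) = 786 + 5019.06 = 5805.06

C = 5805.06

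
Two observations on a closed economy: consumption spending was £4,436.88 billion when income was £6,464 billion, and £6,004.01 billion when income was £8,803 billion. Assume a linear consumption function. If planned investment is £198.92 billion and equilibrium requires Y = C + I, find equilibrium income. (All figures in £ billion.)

MPC = (6004.01 − 4436.88)/(8803 − 6464) = 1567.13/2339 = 0.67
a = 4436.88 − 0.67(6464) = 106
Equilibrium: Y = 106 + 0.67Y + 198.92
0.33Y = 304.92, so Y = 304.92/0.33 = 924

Y = 924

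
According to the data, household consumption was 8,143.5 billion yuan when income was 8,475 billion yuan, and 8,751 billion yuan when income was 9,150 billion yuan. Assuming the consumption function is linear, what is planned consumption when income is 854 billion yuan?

MPC = (8751 − 8143.5)/(9150 − 8475) = 607.5/675 = 0.9
a = 8143.5 − 0.9(8475) = 8143.5 − 7627.5 = 516
C = 516 + 0.9(854) = 516 + 768.6 = 1284.6

C = 1284.6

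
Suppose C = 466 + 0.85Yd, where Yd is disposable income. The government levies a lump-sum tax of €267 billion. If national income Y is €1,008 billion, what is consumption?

Yd = Y − T = 1008 − 267 = 741
C = 466 + 0.85(741) = 466 + 629.85 = 1095.85

C = 1095.85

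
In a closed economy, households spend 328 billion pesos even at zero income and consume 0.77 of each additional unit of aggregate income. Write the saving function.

S = Y − C = Y − (328 + 0.77Y) = -328 + (1 − 0.77)Y

S = -328 + 0.23Y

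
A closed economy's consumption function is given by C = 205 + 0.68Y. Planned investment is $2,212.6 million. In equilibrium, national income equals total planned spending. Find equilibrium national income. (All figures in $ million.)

Y = C + I = 205 + 0.68Y + 2212.6
Y − 0.68Y = 2417.6
0.32Y = 2417.6, so Y = 2417.6/0.32 = 7555

Y = 7555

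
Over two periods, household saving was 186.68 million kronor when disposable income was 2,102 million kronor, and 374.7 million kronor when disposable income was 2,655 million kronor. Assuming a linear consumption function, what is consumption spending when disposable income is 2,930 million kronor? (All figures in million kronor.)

MPS = ΔS/ΔY = (374.7 − 186.68)/(2655 − 2102) = 188.02/553 = 0.34
MPC = 1 − MPS = 0.66
Autonomous saving = 186.68 − 0.34(2102) = -528, so a = 528
C = 528 + 0.66(2930) = 528 + 1933.8 = 2461.8

C = 2461.8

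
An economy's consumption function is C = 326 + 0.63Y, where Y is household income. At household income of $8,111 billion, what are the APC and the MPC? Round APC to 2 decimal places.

APC = 0.67; MPC = 0.63

MPC = 0.63 (the slope of the consumption function)
C = 326 + 0.63(8111) = 5435.93, so APC = 5435.93/8111 = 0.67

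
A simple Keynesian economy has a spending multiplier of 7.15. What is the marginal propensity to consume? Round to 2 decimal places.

k = 1/(1 − MPC), so 1 − MPC = 1/k = 1/7.15 = 0.1399
MPC = 1 − 0.1399 = 0.86

MPC = 0.86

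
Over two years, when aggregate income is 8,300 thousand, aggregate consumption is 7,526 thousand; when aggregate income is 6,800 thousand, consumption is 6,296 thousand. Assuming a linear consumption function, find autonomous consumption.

a = 720

MPC = ΔC/ΔY = (7526 − 6296)/(8300 − 6800) = 1230/1500 = 0.82
a = C − MPC·Y = 6296 − 0.82(6800) = 6296 − 5576 = 720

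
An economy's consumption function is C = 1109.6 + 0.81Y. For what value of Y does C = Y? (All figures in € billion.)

At break-even, C = Y: 1109.6 + 0.81Y = Y
0.19Y = 1109.6, so Y = 1109.6/0.19 = 5840

Y = 5840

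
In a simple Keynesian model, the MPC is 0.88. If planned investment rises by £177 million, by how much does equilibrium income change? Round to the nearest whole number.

The multiplier is 1/(1 − MPC) = 1/0.12.
ΔY = 177/0.12 = 1475.00 ≈ 1475

ΔY ≈ 1475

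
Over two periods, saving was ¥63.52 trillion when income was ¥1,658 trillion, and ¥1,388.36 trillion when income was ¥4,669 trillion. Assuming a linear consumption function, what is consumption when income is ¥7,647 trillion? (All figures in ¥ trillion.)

MPS = ΔS/ΔY = (1388.36 − 63.52)/(4669 − 1658) = 1324.84/3011 = 0.44
MPC = 1 − MPS = 0.56
Autonomous saving = 63.52 − 0.44(1658) = -666, so a = 666
C = 666 + 0.56(7647) = 666 + 4282.32 = 4948.32

C = 4948.32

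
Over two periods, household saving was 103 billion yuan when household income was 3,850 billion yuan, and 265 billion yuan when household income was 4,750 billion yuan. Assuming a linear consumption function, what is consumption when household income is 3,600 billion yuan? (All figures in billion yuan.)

C = 3542

MPS = ΔS/ΔY = (265 − 103)/(4750 − 3850) = 162/900 = 0.18
MPC = 1 − MPS = 0.82
Autonomous saving = 103 − 0.18(3850) = -590, so a = 590
C = 590 + 0.82(3600) = 590 + 2952 = 3542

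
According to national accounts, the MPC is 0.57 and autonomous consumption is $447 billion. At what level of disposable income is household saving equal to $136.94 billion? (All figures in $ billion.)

Y = 1358

S = Y − C = -447 + 0.43Y
-447 + 0.43Y = 136.94, so 0.43Y = 583.94 and Y = 1358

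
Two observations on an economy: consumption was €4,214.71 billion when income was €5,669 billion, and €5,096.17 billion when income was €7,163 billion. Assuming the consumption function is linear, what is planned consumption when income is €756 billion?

C = 1316.04

MPC = (5096.17 − 4214.71)/(7163 − 5669) = 881.46/1494 = 0.59
a = 4214.71 − 0.59(5669) = 4214.71 − 3344.71 = 870
C = 870 + 0.59(756) = 870 + 446.04 = 1316.04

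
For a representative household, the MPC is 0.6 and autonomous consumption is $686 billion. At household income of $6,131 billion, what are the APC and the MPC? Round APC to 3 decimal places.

MPC = 0.6 (the slope of the consumption function)
C = 686 + 0.6(6131) = 4364.6, so APC = 4364.6/6131 = 0.712

APC = 0.712; MPC = 0.6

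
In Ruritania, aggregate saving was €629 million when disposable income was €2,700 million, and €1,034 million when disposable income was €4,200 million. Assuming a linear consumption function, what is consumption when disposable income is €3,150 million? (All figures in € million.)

MPS = ΔS/ΔY = (1034 − 629)/(4200 − 2700) = 405/1500 = 0.27
MPC = 1 − MPS = 0.73
Autonomous saving = 629 − 0.27(2700) = -100, so a = 100
C = 100 + 0.73(3150) = 100 + 2299.5 = 2399.5

C = 2399.5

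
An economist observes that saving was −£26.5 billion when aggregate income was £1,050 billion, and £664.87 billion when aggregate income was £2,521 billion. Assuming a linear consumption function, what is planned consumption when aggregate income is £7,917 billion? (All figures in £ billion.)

MPS = ΔS/ΔY = (664.87 − (-26.5))/(2521 − 1050) = 691.37/1471 = 0.47
MPC = 1 − MPS = 0.53
Autonomous saving = -26.5 − 0.47(1050) = -520, so a = 520
C = 520 + 0.53(7917) = 520 + 4196.01 = 4716.01

C = 4716.01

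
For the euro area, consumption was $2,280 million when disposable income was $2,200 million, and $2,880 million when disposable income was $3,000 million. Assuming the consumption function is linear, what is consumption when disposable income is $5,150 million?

C = 4492.5

MPC = (2880 − 2280)/(3000 − 2200) = 600/800 = 0.75
a = 2280 − 0.75(2200) = 2280 − 1650 = 630
C = 630 + 0.75(5150) = 630 + 3862.5 = 4492.5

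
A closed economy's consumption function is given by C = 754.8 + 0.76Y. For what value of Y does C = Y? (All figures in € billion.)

At break-even, C = Y: 754.8 + 0.76Y = Y
0.24Y = 754.8, so Y = 754.8/0.24 = 3145

Y = 3145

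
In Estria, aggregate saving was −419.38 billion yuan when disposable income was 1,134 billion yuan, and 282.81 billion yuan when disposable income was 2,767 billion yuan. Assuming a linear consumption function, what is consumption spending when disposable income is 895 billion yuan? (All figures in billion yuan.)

MPS = ΔS/ΔY = (282.81 − (-419.38))/(2767 − 1134) = 702.19/1633 = 0.43
MPC = 1 − MPS = 0.57
Autonomous saving = -419.38 − 0.43(1134) = -907, so a = 907
C = 907 + 0.57(895) = 907 + 510.15 = 1417.15

C = 1417.15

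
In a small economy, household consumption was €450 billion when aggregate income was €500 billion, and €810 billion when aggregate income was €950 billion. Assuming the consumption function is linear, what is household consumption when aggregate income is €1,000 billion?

MPC = (810 − 450)/(950 − 500) = 360/450 = 0.8
a = 450 − 0.8(500) = 450 − 400 = 50
C = 50 + 0.8(1000) = 50 + 800 = 850

C = 850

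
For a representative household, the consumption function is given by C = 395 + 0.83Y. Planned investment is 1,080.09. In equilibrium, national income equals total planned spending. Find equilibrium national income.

Y = C + I = 395 + 0.83Y + 1080.09
Y − 0.83Y = 1475.09
0.17Y = 1475.09, so Y = 1475.09/0.17 = 8677

Y = 8677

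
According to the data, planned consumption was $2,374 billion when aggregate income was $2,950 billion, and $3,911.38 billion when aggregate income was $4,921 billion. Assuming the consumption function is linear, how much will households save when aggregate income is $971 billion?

S = 140.62

MPC = (3911.38 − 2374)/(4921 − 2950) = 1537.38/1971 = 0.78
a = 2374 − 0.78(2950) = 2374 − 2301 = 73
C = 73 + 0.78(971) = 830.38
S = 971 − 830.38 = 140.62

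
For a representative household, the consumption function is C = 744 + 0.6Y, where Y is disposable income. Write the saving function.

S = Y − C = Y − (744 + 0.6Y) = -744 + (1 − 0.6)Y

S = -744 + 0.4Y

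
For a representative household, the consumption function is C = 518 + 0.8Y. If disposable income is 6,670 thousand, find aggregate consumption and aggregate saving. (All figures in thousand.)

C = 518 + 0.8(6670) = 518 + 5336 = 5854
S = Y − C = 6670 − 5854 = 816

C = 5854; S = 816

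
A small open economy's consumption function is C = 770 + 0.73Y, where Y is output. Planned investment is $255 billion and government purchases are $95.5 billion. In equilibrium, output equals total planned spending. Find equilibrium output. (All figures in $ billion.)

Y = C + I + G = 770 + 0.73Y + 255 + 95.5
Y − 0.73Y = 1120.5
0.27Y = 1120.5, so Y = 1120.5/0.27 = 4150

Y = 4150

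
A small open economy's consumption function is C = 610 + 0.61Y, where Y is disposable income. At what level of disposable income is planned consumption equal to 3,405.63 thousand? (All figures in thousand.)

610 + 0.61Y = 3405.63
0.61Y = 2795.63, so Y = 2795.63/0.61 = 4583

Y = 4583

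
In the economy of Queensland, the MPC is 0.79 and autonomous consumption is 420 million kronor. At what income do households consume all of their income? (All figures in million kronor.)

At break-even, C = Y: 420 + 0.79Y = Y
0.21Y = 420, so Y = 420/0.21 = 2000

Y = 2000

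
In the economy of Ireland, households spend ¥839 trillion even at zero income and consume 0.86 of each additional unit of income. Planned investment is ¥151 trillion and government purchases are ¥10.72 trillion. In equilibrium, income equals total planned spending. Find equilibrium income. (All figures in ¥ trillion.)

Y = C + I + G = 839 + 0.86Y + 151 + 10.72
Y − 0.86Y = 1000.72
0.14Y = 1000.72, so Y = 1000.72/0.14 = 7148

Y = 7148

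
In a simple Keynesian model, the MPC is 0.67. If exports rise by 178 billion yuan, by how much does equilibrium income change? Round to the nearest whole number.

The multiplier is 1/(1 − MPC) = 1/0.33.
ΔY = 178/0.33 = 539.39 ≈ 539

ΔY ≈ 539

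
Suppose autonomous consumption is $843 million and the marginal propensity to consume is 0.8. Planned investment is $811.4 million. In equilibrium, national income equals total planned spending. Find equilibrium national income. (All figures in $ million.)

Y = C + I = 843 + 0.8Y + 811.4
Y − 0.8Y = 1654.4
0.2Y = 1654.4, so Y = 1654.4/0.2 = 8272

Y = 8272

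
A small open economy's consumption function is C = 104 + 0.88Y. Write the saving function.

S = -104 + 0.12Y

S = Y − C = Y − (104 + 0.88Y) = -104 + (1 − 0.88)Y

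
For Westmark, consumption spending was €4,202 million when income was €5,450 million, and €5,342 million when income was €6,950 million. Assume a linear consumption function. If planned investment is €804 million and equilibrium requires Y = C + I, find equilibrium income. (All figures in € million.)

Y = 3600

MPC = (5342 − 4202)/(6950 − 5450) = 1140/1500 = 0.76
a = 4202 − 0.76(5450) = 60
Equilibrium: Y = 60 + 0.76Y + 804
0.24Y = 864, so Y = 864/0.24 = 3600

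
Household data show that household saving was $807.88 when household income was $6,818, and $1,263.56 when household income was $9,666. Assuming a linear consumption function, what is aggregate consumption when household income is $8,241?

C = 7205.44

MPS = ΔS/ΔY = (1263.56 − 807.88)/(9666 − 6818) = 455.68/2848 = 0.16
MPC = 1 − MPS = 0.84
Autonomous saving = 807.88 − 0.16(6818) = -283, so a = 283
C = 283 + 0.84(8241) = 283 + 6922.44 = 7205.44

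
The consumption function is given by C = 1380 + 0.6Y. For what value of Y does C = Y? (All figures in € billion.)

Y = 3450

At break-even, C = Y: 1380 + 0.6Y = Y
0.4Y = 1380, so Y = 1380/0.4 = 3450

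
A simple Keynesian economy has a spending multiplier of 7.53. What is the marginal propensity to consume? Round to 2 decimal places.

MPC = 0.87

k = 1/(1 − MPC), so 1 − MPC = 1/k = 1/7.53 = 0.1328
MPC = 1 − 0.1328 = 0.87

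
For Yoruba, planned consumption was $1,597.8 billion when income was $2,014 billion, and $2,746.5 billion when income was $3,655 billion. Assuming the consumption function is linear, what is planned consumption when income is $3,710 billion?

MPC = (2746.5 − 1597.8)/(3655 − 2014) = 1148.7/1641 = 0.7
a = 1597.8 − 0.7(2014) = 1597.8 − 1409.8 = 188
C = 188 + 0.7(3710) = 188 + 2597 = 2785

C = 2785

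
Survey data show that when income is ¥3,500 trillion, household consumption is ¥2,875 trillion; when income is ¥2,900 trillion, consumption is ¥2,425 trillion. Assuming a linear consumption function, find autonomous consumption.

a = 250

MPC = ΔC/ΔY = (2875 − 2425)/(3500 − 2900) = 450/600 = 0.75
a = C − MPC·Y = 2425 − 0.75(2900) = 2425 − 2175 = 250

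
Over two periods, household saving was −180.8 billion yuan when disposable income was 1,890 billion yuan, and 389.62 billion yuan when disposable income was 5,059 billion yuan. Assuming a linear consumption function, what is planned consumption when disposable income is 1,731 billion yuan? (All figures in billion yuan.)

MPS = ΔS/ΔY = (389.62 − (-180.8))/(5059 − 1890) = 570.42/3169 = 0.18
MPC = 1 − MPS = 0.82
Autonomous saving = -180.8 − 0.18(1890) = -521, so a = 521
C = 521 + 0.82(1731) = 521 + 1419.42 = 1940.42

C = 1940.42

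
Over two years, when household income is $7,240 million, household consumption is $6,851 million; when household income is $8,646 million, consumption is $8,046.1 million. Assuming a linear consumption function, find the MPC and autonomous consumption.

MPC = 0.85; a = 697

MPC = ΔC/ΔY = (8046.1 − 6851)/(8646 − 7240) = 1195.1/1406 = 0.85
a = C − MPC·Y = 6851 − 0.85(7240) = 6851 − 6154 = 697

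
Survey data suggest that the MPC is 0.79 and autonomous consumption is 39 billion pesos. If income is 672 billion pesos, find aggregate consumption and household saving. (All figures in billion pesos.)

C = 39 + 0.79(672) = 39 + 530.88 = 569.88
S = Y − C = 672 − 569.88 = 102.12

C = 569.88; S = 102.12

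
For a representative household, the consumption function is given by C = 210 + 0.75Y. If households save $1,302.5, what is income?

S = Y − C = -210 + 0.25Y
-210 + 0.25Y = 1302.5, so 0.25Y = 1512.5 and Y = 6050

Y = 6050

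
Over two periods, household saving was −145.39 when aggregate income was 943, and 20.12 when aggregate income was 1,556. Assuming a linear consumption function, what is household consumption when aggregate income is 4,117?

MPS = ΔS/ΔY = (20.12 − (-145.39))/(1556 − 943) = 165.51/613 = 0.27
MPC = 1 − MPS = 0.73
Autonomous saving = -145.39 − 0.27(943) = -400, so a = 400
C = 400 + 0.73(4117) = 400 + 3005.41 = 3405.41

C = 3405.41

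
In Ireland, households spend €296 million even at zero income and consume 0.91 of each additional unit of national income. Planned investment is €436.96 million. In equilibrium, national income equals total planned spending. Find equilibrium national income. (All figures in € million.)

Y = C + I = 296 + 0.91Y + 436.96
Y − 0.91Y = 732.96
0.09Y = 732.96, so Y = 732.96/0.09 = 8144

Y = 8144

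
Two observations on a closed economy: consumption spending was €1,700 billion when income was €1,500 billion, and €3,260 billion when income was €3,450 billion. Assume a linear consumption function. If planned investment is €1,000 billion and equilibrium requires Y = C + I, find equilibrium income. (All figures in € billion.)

MPC = (3260 − 1700)/(3450 − 1500) = 1560/1950 = 0.8
a = 1700 − 0.8(1500) = 500
Equilibrium: Y = 500 + 0.8Y + 1000
0.2Y = 1500, so Y = 1500/0.2 = 7500

Y = 7500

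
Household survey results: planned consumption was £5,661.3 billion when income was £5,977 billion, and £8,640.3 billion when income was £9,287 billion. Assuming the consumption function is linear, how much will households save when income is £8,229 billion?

MPC = (8640.3 − 5661.3)/(9287 − 5977) = 2979/3310 = 0.9
a = 5661.3 − 0.9(5977) = 5661.3 − 5379.3 = 282
C = 282 + 0.9(8229) = 7688.1
S = 8229 − 7688.1 = 540.9

S = 540.9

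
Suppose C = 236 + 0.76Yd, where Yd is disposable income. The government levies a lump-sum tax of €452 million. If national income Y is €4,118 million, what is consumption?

C = 3022.16

Yd = Y − T = 4118 − 452 = 3666
C = 236 + 0.76(3666) = 236 + 2786.16 = 3022.16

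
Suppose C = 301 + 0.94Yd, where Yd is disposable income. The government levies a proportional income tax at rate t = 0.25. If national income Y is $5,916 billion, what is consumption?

Yd = (1 − 0.25)(5916) = 0.75(5916) = 4437
C = 301 + 0.94(4437) = 301 + 4170.78 = 4471.78

C = 4471.78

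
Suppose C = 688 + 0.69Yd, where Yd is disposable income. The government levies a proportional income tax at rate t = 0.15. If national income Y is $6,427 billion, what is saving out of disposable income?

Yd = (1 − 0.15)(6427) = 0.85(6427) = 5462.95
C = 688 + 0.69(5462.95) = 688 + 3769.4355 = 4457.4355
S = Yd − C = 5462.95 − 4457.4355 = 1005.5145

S = 1005.5145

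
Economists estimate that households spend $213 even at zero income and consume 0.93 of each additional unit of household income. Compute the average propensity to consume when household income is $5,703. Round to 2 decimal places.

C = 213 + 0.93(5703) = 5516.79
APC = C/Y = 5516.79/5703 = 0.97

APC = 0.97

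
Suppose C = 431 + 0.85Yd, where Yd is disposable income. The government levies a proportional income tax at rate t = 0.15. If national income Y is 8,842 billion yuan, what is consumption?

C = 6819.345

Yd = (1 − 0.15)(8842) = 0.85(8842) = 7515.7
C = 431 + 0.85(7515.7) = 431 + 6388.345 = 6819.345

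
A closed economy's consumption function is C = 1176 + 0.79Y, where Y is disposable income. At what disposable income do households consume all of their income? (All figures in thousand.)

Y = 5600

At break-even, C = Y: 1176 + 0.79Y = Y
0.21Y = 1176, so Y = 1176/0.21 = 5600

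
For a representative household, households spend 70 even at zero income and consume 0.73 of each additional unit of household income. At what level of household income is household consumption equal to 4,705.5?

Y = 6350

70 + 0.73Y = 4705.5
0.73Y = 4635.5, so Y = 4635.5/0.73 = 6350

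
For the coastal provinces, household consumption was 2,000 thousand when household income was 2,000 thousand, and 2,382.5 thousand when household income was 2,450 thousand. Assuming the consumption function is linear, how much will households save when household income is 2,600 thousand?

S = 90

MPC = (2382.5 − 2000)/(2450 − 2000) = 382.5/450 = 0.85
a = 2000 − 0.85(2000) = 2000 − 1700 = 300
C = 300 + 0.85(2600) = 2510
S = 2600 − 2510 = 90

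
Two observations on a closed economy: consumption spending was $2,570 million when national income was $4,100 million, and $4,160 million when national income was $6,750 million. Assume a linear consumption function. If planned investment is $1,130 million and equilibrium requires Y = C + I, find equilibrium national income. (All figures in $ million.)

Y = 3100

MPC = (4160 − 2570)/(6750 − 4100) = 1590/2650 = 0.6
a = 2570 − 0.6(4100) = 110
Equilibrium: Y = 110 + 0.6Y + 1130
0.4Y = 1240, so Y = 1240/0.4 = 3100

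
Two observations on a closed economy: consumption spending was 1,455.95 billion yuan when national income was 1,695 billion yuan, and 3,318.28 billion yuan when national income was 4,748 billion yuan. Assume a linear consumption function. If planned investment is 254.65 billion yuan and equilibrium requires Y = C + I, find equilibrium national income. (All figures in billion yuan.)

MPC = (3318.28 − 1455.95)/(4748 − 1695) = 1862.33/3053 = 0.61
a = 1455.95 − 0.61(1695) = 422
Equilibrium: Y = 422 + 0.61Y + 254.65
0.39Y = 676.65, so Y = 676.65/0.39 = 1735

Y = 1735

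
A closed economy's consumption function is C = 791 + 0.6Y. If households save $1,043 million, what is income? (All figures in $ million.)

S = Y − C = -791 + 0.4Y
-791 + 0.4Y = 1043, so 0.4Y = 1834 and Y = 4585

Y = 4585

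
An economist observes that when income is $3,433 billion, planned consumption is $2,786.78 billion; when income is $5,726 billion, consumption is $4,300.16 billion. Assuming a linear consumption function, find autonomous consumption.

a = 521

MPC = ΔC/ΔY = (4300.16 − 2786.78)/(5726 − 3433) = 1513.38/2293 = 0.66
a = C − MPC·Y = 2786.78 − 0.66(3433) = 2786.78 − 2265.78 = 521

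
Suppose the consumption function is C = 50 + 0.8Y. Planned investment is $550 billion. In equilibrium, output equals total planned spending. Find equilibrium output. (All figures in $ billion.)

Y = C + I = 50 + 0.8Y + 550
Y − 0.8Y = 600
0.2Y = 600, so Y = 600/0.2 = 3000

Y = 3000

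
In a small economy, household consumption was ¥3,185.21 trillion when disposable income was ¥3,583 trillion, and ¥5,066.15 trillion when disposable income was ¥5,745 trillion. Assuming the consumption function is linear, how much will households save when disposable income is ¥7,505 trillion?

S = 907.65

MPC = (5066.15 − 3185.21)/(5745 − 3583) = 1880.94/2162 = 0.87
a = 3185.21 − 0.87(3583) = 3185.21 − 3117.21 = 68
C = 68 + 0.87(7505) = 6597.35
S = 7505 − 6597.35 = 907.65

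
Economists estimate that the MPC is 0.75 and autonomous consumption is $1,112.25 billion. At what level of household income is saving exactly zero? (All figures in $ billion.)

Y = 4449

At break-even, C = Y: 1112.25 + 0.75Y = Y
0.25Y = 1112.25, so Y = 1112.25/0.25 = 4449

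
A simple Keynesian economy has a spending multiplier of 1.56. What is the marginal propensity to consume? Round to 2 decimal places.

MPC = 0.36

k = 1/(1 − MPC), so 1 − MPC = 1/k = 1/1.56 = 0.6410
MPC = 1 − 0.6410 = 0.36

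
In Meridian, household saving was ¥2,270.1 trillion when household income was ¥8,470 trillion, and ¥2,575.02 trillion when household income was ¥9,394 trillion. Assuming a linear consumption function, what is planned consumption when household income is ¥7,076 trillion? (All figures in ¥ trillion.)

MPS = ΔS/ΔY = (2575.02 − 2270.1)/(9394 − 8470) = 304.92/924 = 0.33
MPC = 1 − MPS = 0.67
Autonomous saving = 2270.1 − 0.33(8470) = -525, so a = 525
C = 525 + 0.67(7076) = 525 + 4740.92 = 5265.92

C = 5265.92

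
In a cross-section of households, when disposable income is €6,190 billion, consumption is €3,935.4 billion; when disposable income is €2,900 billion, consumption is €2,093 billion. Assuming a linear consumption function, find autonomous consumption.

a = 469

MPC = ΔC/ΔY = (3935.4 − 2093)/(6190 − 2900) = 1842.4/3290 = 0.56
a = C − MPC·Y = 2093 − 0.56(2900) = 2093 − 1624 = 469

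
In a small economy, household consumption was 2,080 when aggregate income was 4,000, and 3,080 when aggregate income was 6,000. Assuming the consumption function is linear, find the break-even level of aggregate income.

MPC = (3080 − 2080)/(6000 − 4000) = 1000/2000 = 0.5
a = 2080 − 0.5(4000) = 2080 − 2000 = 80
Break-even: Y = a/(1−MPC) = 80/0.5 = 160

Y = 160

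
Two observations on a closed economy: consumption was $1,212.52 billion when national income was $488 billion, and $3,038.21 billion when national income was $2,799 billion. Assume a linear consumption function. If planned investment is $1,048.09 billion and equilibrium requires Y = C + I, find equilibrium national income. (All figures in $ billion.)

Y = 8929

MPC = (3038.21 − 1212.52)/(2799 − 488) = 1825.69/2311 = 0.79
a = 1212.52 − 0.79(488) = 827
Equilibrium: Y = 827 + 0.79Y + 1048.09
0.21Y = 1875.09, so Y = 1875.09/0.21 = 8929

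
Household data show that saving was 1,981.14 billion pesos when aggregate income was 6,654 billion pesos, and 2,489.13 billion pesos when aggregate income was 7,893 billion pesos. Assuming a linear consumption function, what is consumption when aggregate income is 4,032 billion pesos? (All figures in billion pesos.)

MPS = ΔS/ΔY = (2489.13 − 1981.14)/(7893 − 6654) = 507.99/1239 = 0.41
MPC = 1 − MPS = 0.59
Autonomous saving = 1981.14 − 0.41(6654) = -747, so a = 747
C = 747 + 0.59(4032) = 747 + 2378.88 = 3125.88

C = 3125.88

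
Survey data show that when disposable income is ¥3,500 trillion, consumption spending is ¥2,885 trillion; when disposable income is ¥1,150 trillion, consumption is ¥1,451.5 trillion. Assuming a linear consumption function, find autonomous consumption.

a = 750

MPC = ΔC/ΔY = (2885 − 1451.5)/(3500 − 1150) = 1433.5/2350 = 0.61
a = C − MPC·Y = 1451.5 − 0.61(1150) = 1451.5 − 701.5 = 750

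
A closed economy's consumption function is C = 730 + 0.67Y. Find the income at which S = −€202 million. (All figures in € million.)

S = Y − C = -730 + 0.33Y
-730 + 0.33Y = -202, so 0.33Y = 528 and Y = 1600

Y = 1600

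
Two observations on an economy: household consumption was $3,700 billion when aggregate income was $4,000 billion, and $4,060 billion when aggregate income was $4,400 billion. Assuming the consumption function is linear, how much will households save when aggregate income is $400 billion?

S = -60

MPC = (4060 − 3700)/(4400 − 4000) = 360/400 = 0.9
a = 3700 − 0.9(4000) = 3700 − 3600 = 100
C = 100 + 0.9(400) = 460
S = 400 − 460 = -60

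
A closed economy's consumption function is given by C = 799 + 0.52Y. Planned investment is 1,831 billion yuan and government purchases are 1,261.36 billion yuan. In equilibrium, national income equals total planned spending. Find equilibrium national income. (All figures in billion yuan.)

Y = C + I + G = 799 + 0.52Y + 1831 + 1261.36
Y − 0.52Y = 3891.36
0.48Y = 3891.36, so Y = 3891.36/0.48 = 8107

Y = 8107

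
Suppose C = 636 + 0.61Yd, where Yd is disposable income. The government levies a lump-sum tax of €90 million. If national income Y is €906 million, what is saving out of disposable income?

Yd = Y − T = 906 − 90 = 816
C = 636 + 0.61(816) = 636 + 497.76 = 1133.76
S = Yd − C = 816 − 1133.76 = -317.76

S = -317.76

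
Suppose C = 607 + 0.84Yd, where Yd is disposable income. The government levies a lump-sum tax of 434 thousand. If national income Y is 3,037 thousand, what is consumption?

Yd = Y − T = 3037 − 434 = 2603
C = 607 + 0.84(2603) = 607 + 2186.52 = 2793.52

C = 2793.52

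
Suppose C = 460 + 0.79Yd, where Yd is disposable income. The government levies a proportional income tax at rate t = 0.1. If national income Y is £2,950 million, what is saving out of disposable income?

Yd = (1 − 0.1)(2950) = 0.9(2950) = 2655
C = 460 + 0.79(2655) = 460 + 2097.45 = 2557.45
S = Yd − C = 2655 − 2557.45 = 97.55

S = 97.55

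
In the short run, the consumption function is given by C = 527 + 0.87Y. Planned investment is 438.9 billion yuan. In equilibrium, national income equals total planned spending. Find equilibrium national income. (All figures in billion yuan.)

Y = 7430

Y = C + I = 527 + 0.87Y + 438.9
Y − 0.87Y = 965.9
0.13Y = 965.9, so Y = 965.9/0.13 = 7430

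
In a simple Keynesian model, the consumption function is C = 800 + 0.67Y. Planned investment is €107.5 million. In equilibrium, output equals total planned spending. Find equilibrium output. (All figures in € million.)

Y = 2750

Y = C + I = 800 + 0.67Y + 107.5
Y − 0.67Y = 907.5
0.33Y = 907.5, so Y = 907.5/0.33 = 2750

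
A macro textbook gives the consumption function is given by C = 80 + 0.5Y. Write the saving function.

S = Y − C = Y − (80 + 0.5Y) = -80 + (1 − 0.5)Y

S = -80 + 0.5Y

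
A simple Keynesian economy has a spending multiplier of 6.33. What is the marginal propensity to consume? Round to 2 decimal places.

MPC = 0.84

k = 1/(1 − MPC), so 1 − MPC = 1/k = 1/6.33 = 0.1580
MPC = 1 − 0.1580 = 0.84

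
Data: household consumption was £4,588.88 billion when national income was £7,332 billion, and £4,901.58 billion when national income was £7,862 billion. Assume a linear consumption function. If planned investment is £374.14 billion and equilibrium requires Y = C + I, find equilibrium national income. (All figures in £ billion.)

Y = 1554

MPC = (4901.58 − 4588.88)/(7862 − 7332) = 312.7/530 = 0.59
a = 4588.88 − 0.59(7332) = 263
Equilibrium: Y = 263 + 0.59Y + 374.14
0.41Y = 637.14, so Y = 637.14/0.41 = 1554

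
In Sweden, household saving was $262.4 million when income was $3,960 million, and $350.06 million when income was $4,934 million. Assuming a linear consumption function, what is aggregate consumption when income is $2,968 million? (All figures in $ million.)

C = 2794.88

MPS = ΔS/ΔY = (350.06 − 262.4)/(4934 − 3960) = 87.66/974 = 0.09
MPC = 1 − MPS = 0.91
Autonomous saving = 262.4 − 0.09(3960) = -94, so a = 94
C = 94 + 0.91(2968) = 94 + 2700.88 = 2794.88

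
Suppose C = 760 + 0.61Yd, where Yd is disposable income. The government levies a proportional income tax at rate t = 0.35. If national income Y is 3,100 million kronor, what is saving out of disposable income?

S = 25.85

Yd = (1 − 0.35)(3100) = 0.65(3100) = 2015
C = 760 + 0.61(2015) = 760 + 1229.15 = 1989.15
S = Yd − C = 2015 − 1989.15 = 25.85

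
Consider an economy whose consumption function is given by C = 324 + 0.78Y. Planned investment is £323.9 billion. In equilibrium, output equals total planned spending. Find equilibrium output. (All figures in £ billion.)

Y = C + I = 324 + 0.78Y + 323.9
Y − 0.78Y = 647.9
0.22Y = 647.9, so Y = 647.9/0.22 = 2945

Y = 2945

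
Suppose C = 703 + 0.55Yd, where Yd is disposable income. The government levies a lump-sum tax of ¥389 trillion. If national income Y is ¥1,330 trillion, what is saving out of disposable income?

S = -279.55

Yd = Y − T = 1330 − 389 = 941
C = 703 + 0.55(941) = 703 + 517.55 = 1220.55
S = Yd − C = 941 − 1220.55 = -279.55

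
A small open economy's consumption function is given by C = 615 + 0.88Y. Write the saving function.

S = -615 + 0.12Y

S = Y − C = Y − (615 + 0.88Y) = -615 + (1 − 0.88)Y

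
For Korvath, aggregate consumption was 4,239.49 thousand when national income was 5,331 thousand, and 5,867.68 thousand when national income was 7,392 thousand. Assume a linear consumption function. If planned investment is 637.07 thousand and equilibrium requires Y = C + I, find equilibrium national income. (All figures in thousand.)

MPC = (5867.68 − 4239.49)/(7392 − 5331) = 1628.19/2061 = 0.79
a = 4239.49 − 0.79(5331) = 28
Equilibrium: Y = 28 + 0.79Y + 637.07
0.21Y = 665.07, so Y = 665.07/0.21 = 3167

Y = 3167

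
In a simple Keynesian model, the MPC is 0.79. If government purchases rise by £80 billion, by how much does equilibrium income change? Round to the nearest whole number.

ΔY ≈ 381

The multiplier is 1/(1 − MPC) = 1/0.21.
ΔY = 80/0.21 = 380.95 ≈ 381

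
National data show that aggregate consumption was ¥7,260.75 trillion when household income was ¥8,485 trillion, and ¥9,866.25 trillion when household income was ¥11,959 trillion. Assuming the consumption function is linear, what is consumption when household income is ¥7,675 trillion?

MPC = (9866.25 − 7260.75)/(11959 − 8485) = 2605.5/3474 = 0.75
a = 7260.75 − 0.75(8485) = 7260.75 − 6363.75 = 897
C = 897 + 0.75(7675) = 897 + 5756.25 = 6653.25

C = 6653.25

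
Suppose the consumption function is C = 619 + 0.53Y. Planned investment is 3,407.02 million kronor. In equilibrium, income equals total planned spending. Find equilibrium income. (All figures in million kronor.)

Y = C + I = 619 + 0.53Y + 3407.02
Y − 0.53Y = 4026.02
0.47Y = 4026.02, so Y = 4026.02/0.47 = 8566

Y = 8566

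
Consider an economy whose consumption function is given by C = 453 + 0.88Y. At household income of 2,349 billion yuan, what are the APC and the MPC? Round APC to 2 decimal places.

APC = 1.07; MPC = 0.88

MPC = 0.88 (the slope of the consumption function)
C = 453 + 0.88(2349) = 2520.12, so APC = 2520.12/2349 = 1.07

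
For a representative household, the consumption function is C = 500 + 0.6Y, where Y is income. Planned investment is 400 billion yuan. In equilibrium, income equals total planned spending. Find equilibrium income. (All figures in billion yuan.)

Y = 2250

Y = C + I = 500 + 0.6Y + 400
Y − 0.6Y = 900
0.4Y = 900, so Y = 900/0.4 = 2250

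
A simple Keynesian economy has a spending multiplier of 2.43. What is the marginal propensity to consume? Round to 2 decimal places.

MPC = 0.59

k = 1/(1 − MPC), so 1 − MPC = 1/k = 1/2.43 = 0.4115
MPC = 1 − 0.4115 = 0.59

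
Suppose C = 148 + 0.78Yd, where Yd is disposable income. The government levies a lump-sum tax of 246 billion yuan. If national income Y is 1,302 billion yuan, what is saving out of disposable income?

S = 84.32

Yd = Y − T = 1302 − 246 = 1056
C = 148 + 0.78(1056) = 148 + 823.68 = 971.68
S = Yd − C = 1056 − 971.68 = 84.32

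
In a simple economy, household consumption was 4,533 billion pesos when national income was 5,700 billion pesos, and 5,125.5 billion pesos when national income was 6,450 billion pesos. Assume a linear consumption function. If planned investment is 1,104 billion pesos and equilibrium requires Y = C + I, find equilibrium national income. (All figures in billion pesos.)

MPC = (5125.5 − 4533)/(6450 − 5700) = 592.5/750 = 0.79
a = 4533 − 0.79(5700) = 30
Equilibrium: Y = 30 + 0.79Y + 1104
0.21Y = 1134, so Y = 1134/0.21 = 5400

Y = 5400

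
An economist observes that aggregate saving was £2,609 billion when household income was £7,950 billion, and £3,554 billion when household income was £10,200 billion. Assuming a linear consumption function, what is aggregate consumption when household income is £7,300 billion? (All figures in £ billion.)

MPS = ΔS/ΔY = (3554 − 2609)/(10200 − 7950) = 945/2250 = 0.42
MPC = 1 − MPS = 0.58
Autonomous saving = 2609 − 0.42(7950) = -730, so a = 730
C = 730 + 0.58(7300) = 730 + 4234 = 4964

C = 4964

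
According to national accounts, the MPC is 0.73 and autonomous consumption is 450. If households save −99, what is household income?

S = Y − C = -450 + 0.27Y
-450 + 0.27Y = -99, so 0.27Y = 351 and Y = 1300

Y = 1300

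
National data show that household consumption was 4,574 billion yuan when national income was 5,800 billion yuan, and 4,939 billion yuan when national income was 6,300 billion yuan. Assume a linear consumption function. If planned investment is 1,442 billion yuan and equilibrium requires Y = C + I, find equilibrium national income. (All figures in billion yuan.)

MPC = (4939 − 4574)/(6300 − 5800) = 365/500 = 0.73
a = 4574 − 0.73(5800) = 340
Equilibrium: Y = 340 + 0.73Y + 1442
0.27Y = 1782, so Y = 1782/0.27 = 6600

Y = 6600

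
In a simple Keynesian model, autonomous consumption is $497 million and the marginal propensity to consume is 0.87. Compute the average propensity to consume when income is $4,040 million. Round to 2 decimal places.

C = 497 + 0.87(4040) = 4011.8
APC = C/Y = 4011.8/4040 = 0.99

APC = 0.99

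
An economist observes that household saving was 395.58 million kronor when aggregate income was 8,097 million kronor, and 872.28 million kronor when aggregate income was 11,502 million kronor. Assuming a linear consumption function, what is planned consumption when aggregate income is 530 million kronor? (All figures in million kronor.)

C = 1193.8

MPS = ΔS/ΔY = (872.28 − 395.58)/(11502 − 8097) = 476.7/3405 = 0.14
MPC = 1 − MPS = 0.86
Autonomous saving = 395.58 − 0.14(8097) = -738, so a = 738
C = 738 + 0.86(530) = 738 + 455.8 = 1193.8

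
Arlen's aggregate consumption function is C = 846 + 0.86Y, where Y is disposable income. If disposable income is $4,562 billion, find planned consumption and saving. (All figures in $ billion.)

C = 846 + 0.86(4562) = 846 + 3923.32 = 4769.32
S = Y − C = 4562 − 4769.32 = -207.32

C = 4769.32; S = -207.32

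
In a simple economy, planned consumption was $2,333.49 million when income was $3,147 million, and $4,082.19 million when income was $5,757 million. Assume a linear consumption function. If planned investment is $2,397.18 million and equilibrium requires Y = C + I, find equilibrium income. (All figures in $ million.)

MPC = (4082.19 − 2333.49)/(5757 − 3147) = 1748.7/2610 = 0.67
a = 2333.49 − 0.67(3147) = 225
Equilibrium: Y = 225 + 0.67Y + 2397.18
0.33Y = 2622.18, so Y = 2622.18/0.33 = 7946

Y = 7946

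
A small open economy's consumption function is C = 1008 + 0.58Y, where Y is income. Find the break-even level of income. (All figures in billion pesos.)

Y = 2400

At break-even, C = Y: 1008 + 0.58Y = Y
0.42Y = 1008, so Y = 1008/0.42 = 2400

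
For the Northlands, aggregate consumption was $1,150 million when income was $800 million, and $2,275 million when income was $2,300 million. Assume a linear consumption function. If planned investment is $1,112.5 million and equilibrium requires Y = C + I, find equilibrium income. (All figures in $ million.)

Y = 6650

MPC = (2275 − 1150)/(2300 − 800) = 1125/1500 = 0.75
a = 1150 − 0.75(800) = 550
Equilibrium: Y = 550 + 0.75Y + 1112.5
0.25Y = 1662.5, so Y = 1662.5/0.25 = 6650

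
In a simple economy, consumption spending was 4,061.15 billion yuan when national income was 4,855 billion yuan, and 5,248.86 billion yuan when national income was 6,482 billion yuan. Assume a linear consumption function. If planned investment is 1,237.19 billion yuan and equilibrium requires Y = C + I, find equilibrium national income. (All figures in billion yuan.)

MPC = (5248.86 − 4061.15)/(6482 − 4855) = 1187.71/1627 = 0.73
a = 4061.15 − 0.73(4855) = 517
Equilibrium: Y = 517 + 0.73Y + 1237.19
0.27Y = 1754.19, so Y = 1754.19/0.27 = 6497

Y = 6497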